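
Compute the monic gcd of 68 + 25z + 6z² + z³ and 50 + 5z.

Euclidean algorithm in ℚ[z]:
  z³ + 6z² + 25z + 68 = ((1/5)z² - (4/5)z + 13)(5z + 50) + (-582)
  5z + 50 = (-(5/582)z - 25/291)(-582) + (0)
The last nonzero remainder is the constant -582, so the polynomials are coprime and gcd = 1.

1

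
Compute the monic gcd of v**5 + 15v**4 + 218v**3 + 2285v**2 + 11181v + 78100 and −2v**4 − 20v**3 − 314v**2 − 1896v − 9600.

v**2 + v + 100

Apply the Euclidean algorithm:
  v**5 + 15v**4 + 218v**3 + 2285v**2 + 11181v + 78100 = (−(1/2)v − 5/2)(−2v**4 − 20v**3 − 314v**2 − 1896v − 9600) + (11v**3 + 552v**2 + 1641v + 54100)
  −2v**4 − 20v**3 − 314v**2 − 1896v − 9600 = (−(2/11)v + 884/121)(11v**3 + 552v**2 + 1641v + 54100) + (−(489860/121)v**2 − (489860/121)v − 48986000/121)
  11v**3 + 552v**2 + 1641v + 54100 = (−(1331/489860)v − 65461/489860)(−(489860/121)v**2 − (489860/121)v − 48986000/121) + (0)
Last nonzero remainder: −(489860/121)v**2 − (489860/121)v − 48986000/121. Dividing through by −489860/121 gives the monic gcd v**2 + v + 100.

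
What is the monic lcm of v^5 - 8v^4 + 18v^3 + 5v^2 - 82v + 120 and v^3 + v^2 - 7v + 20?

Euclidean algorithm in ℚ[v]:
  v^5 - 8v^4 + 18v^3 + 5v^2 - 82v + 120 = (v^2 - 9v + 34)(v^3 + v^2 - 7v + 20) + (-112v^2 + 336v - 560)
  v^3 + v^2 - 7v + 20 = (-(1/112)v - 1/28)(-112v^2 + 336v - 560) + (0)
Last nonzero remainder: -112v^2 + 336v - 560. Dividing through by -112 gives the monic gcd v^2 - 3v + 5.
Then lcm(f, g) = f·g / gcd(f, g); expanding and making the result monic gives the answer.

v^6 - 4v^5 - 14v^4 + 77v^3 - 62v^2 - 208v + 480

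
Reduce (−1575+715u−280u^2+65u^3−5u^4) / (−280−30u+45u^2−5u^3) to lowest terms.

By polynomial division,
  −5u^4+65u^3−280u^2+715u−1575 = (u−4)(−5u^3+45u^2−30u−280) + (−70u^2+875u−2695)
  −5u^3+45u^2−30u−280 = ((1/14)u+1/4)(−70u^2+875u−2695) + (−(225/4)u+1575/4)
  −70u^2+875u−2695 = ((56/45)u−308/45)(−(225/4)u+1575/4) + (0)
Last nonzero remainder: −(225/4)u+1575/4. Dividing through by −225/4 gives the monic gcd u−7.
Cancel u−7 from numerator and denominator to get the reduced form.

(−45+14u−6u^2+u^3)/(−8−2u+u^2)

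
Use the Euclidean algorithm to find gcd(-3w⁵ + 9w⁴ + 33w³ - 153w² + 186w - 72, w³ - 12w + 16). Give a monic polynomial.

w² + 2w - 8

Euclidean algorithm in ℚ[w]:
  -3w⁵ + 9w⁴ + 33w³ - 153w² + 186w - 72 = (-3w² + 9w - 3)(w³ - 12w + 16) + (3w² + 6w - 24)
  w³ - 12w + 16 = ((1/3)w - 2/3)(3w² + 6w - 24) + (0)
Last nonzero remainder: 3w² + 6w - 24. Dividing through by 3 gives the monic gcd w² + 2w - 8.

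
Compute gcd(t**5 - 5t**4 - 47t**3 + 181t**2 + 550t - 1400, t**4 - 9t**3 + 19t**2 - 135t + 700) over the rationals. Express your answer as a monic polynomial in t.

t**2 - 12t + 35

Repeated division with remainder:
  t**5 - 5t**4 - 47t**3 + 181t**2 + 550t - 1400 = (t + 4)(t**4 - 9t**3 + 19t**2 - 135t + 700) + (-30t**3 + 240t**2 + 390t - 4200)
  t**4 - 9t**3 + 19t**2 - 135t + 700 = (-(1/30)t + 1/30)(-30t**3 + 240t**2 + 390t - 4200) + (24t**2 - 288t + 840)
  -30t**3 + 240t**2 + 390t - 4200 = (-(5/4)t - 5)(24t**2 - 288t + 840) + (0)
Last nonzero remainder: 24t**2 - 288t + 840. Dividing through by 24 gives the monic gcd t**2 - 12t + 35.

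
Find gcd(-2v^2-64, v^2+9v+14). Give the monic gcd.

Repeated division with remainder:
  -2v^2-64 = (-2)(v^2+9v+14) + (18v-36)
  v^2+9v+14 = ((1/18)v+11/18)(18v-36) + (36)
  18v-36 = ((1/2)v-1)(36) + (0)
The last nonzero remainder is the constant 36, so the polynomials are coprime and gcd = 1.

1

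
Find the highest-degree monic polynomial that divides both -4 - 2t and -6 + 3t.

Repeated division with remainder:
  -2t - 4 = (-2/3)(3t - 6) + (-8)
  3t - 6 = (-(3/8)t + 3/4)(-8) + (0)
The last nonzero remainder is the constant -8, so the polynomials are coprime and gcd = 1.

1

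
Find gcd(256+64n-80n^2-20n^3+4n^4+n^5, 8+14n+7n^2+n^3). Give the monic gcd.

Repeated division with remainder:
  n^5+4n^4-20n^3-80n^2+64n+256 = (n^2-3n-13)(n^3+7n^2+14n+8) + (45n^2+270n+360)
  n^3+7n^2+14n+8 = ((1/45)n+1/45)(45n^2+270n+360) + (0)
Last nonzero remainder: 45n^2+270n+360. Dividing through by 45 gives the monic gcd n^2+6n+8.

8+6n+n^2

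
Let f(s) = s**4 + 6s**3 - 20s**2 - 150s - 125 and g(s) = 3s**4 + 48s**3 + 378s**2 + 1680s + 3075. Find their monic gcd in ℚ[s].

s**2 + 10s + 25

Euclidean algorithm in ℚ[s]:
  s**4 + 6s**3 - 20s**2 - 150s - 125 = (1/3)(3s**4 + 48s**3 + 378s**2 + 1680s + 3075) + (-10s**3 - 146s**2 - 710s - 1150)
  3s**4 + 48s**3 + 378s**2 + 1680s + 3075 = (-(3/10)s - 21/50)(-10s**3 - 146s**2 - 710s - 1150) + ((2592/25)s**2 + (5184/5)s + 2592)
  -10s**3 - 146s**2 - 710s - 1150 = (-(125/1296)s - 575/1296)((2592/25)s**2 + (5184/5)s + 2592) + (0)
Last nonzero remainder: (2592/25)s**2 + (5184/5)s + 2592. Dividing through by 2592/25 gives the monic gcd s**2 + 10s + 25.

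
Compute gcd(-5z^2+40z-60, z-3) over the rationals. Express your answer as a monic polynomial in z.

Apply the Euclidean algorithm:
  -5z^2+40z-60 = (-5z+25)(z-3) + (15)
  z-3 = ((1/15)z-1/5)(15) + (0)
The last nonzero remainder is the constant 15, so the polynomials are coprime and gcd = 1.

1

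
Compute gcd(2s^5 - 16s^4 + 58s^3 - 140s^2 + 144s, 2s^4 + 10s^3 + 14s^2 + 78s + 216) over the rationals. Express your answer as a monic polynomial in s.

Euclidean algorithm in ℚ[s]:
  2s^5 - 16s^4 + 58s^3 - 140s^2 + 144s = (s - 13)(2s^4 + 10s^3 + 14s^2 + 78s + 216) + (174s^3 - 36s^2 + 942s + 2808)
  2s^4 + 10s^3 + 14s^2 + 78s + 216 = ((1/87)s + 151/2523)(174s^3 - 36s^2 + 942s + 2808) + ((4480/841)s^2 - (8960/841)s + 40320/841)
  174s^3 - 36s^2 + 942s + 2808 = ((73167/2240)s + 32799/560)((4480/841)s^2 - (8960/841)s + 40320/841) + (0)
Last nonzero remainder: (4480/841)s^2 - (8960/841)s + 40320/841. Dividing through by 4480/841 gives the monic gcd s^2 - 2s + 9.

s^2 - 2s + 9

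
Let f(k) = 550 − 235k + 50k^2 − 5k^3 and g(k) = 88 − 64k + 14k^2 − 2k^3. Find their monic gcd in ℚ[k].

22 − 5k + k^2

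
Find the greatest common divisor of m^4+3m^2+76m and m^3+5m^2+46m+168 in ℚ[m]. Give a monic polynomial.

m+4

Apply the Euclidean algorithm:
  m^4+3m^2+76m = (m−5)(m^3+5m^2+46m+168) + (−18m^2+138m+840)
  m^3+5m^2+46m+168 = (−(1/18)m−19/27)(−18m^2+138m+840) + ((1708/9)m+6832/9)
  −18m^2+138m+840 = (−(81/854)m+135/122)((1708/9)m+6832/9) + (0)
Last nonzero remainder: (1708/9)m+6832/9. Dividing through by 1708/9 gives the monic gcd m+4.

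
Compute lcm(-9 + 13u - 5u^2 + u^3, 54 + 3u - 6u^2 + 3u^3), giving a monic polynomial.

Apply the Euclidean algorithm:
  u^3 - 5u^2 + 13u - 9 = (1/3)(3u^3 - 6u^2 + 3u + 54) + (-3u^2 + 12u - 27)
  3u^3 - 6u^2 + 3u + 54 = (-u - 2)(-3u^2 + 12u - 27) + (0)
Last nonzero remainder: -3u^2 + 12u - 27. Dividing through by -3 gives the monic gcd u^2 - 4u + 9.
Then lcm(f, g) = f·g / gcd(f, g); expanding and making the result monic gives the answer.

-18 + 17u + 3u^2 - 3u^3 + u^4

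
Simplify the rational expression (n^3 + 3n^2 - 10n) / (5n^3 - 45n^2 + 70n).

(n + 5)/(5n - 35)

Repeated division with remainder:
  n^3 + 3n^2 - 10n = (1/5)(5n^3 - 45n^2 + 70n) + (12n^2 - 24n)
  5n^3 - 45n^2 + 70n = ((5/12)n - 35/12)(12n^2 - 24n) + (0)
Last nonzero remainder: 12n^2 - 24n. Dividing through by 12 gives the monic gcd n^2 - 2n.
Cancel n^2 - 2n from numerator and denominator to get the reduced form.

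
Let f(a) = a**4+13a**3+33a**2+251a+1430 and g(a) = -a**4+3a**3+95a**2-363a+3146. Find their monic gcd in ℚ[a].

a**3+8a**2-7a+286

Euclidean algorithm in ℚ[a]:
  a**4+13a**3+33a**2+251a+1430 = (-1)(-a**4+3a**3+95a**2-363a+3146) + (16a**3+128a**2-112a+4576)
  -a**4+3a**3+95a**2-363a+3146 = (-(1/16)a+11/16)(16a**3+128a**2-112a+4576) + (0)
Last nonzero remainder: 16a**3+128a**2-112a+4576. Dividing through by 16 gives the monic gcd a**3+8a**2-7a+286.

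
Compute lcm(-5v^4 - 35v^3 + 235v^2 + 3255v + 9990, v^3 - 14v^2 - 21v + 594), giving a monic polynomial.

v^5 - 4v^4 - 124v^3 - 134v^2 + 5163v + 21978

Repeated division with remainder:
  -5v^4 - 35v^3 + 235v^2 + 3255v + 9990 = (-5v - 105)(v^3 - 14v^2 - 21v + 594) + (-1340v^2 + 4020v + 72360)
  v^3 - 14v^2 - 21v + 594 = (-(1/1340)v + 11/1340)(-1340v^2 + 4020v + 72360) + (0)
Last nonzero remainder: -1340v^2 + 4020v + 72360. Dividing through by -1340 gives the monic gcd v^2 - 3v - 54.
Then lcm(f, g) = f·g / gcd(f, g); expanding and making the result monic gives the answer.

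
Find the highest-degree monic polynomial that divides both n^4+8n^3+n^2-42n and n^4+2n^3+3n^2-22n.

Repeated division with remainder:
  n^4+8n^3+n^2-42n = (n^4+2n^3+3n^2-22n) + (6n^3-2n^2-20n)
  n^4+2n^3+3n^2-22n = ((1/6)n+7/18)(6n^3-2n^2-20n) + ((64/9)n^2-(128/9)n)
  6n^3-2n^2-20n = ((27/32)n+45/32)((64/9)n^2-(128/9)n) + (0)
Last nonzero remainder: (64/9)n^2-(128/9)n. Dividing through by 64/9 gives the monic gcd n^2-2n.

n^2-2n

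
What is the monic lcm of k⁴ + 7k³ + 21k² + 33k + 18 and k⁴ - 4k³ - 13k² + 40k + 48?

k⁶ - k⁵ - 19k⁴ - 23k³ + 90k² + 384k + 288

By polynomial division,
  k⁴ + 7k³ + 21k² + 33k + 18 = (k⁴ - 4k³ - 13k² + 40k + 48) + (11k³ + 34k² - 7k - 30)
  k⁴ - 4k³ - 13k² + 40k + 48 = ((1/11)k - 78/121)(11k³ + 34k² - 7k - 30) + ((1156/121)k² + (4624/121)k + 3468/121)
  11k³ + 34k² - 7k - 30 = ((1331/1156)k - 605/578)((1156/121)k² + (4624/121)k + 3468/121) + (0)
Last nonzero remainder: (1156/121)k² + (4624/121)k + 3468/121. Dividing through by 1156/121 gives the monic gcd k² + 4k + 3.
Then lcm(f, g) = f·g / gcd(f, g); expanding and making the result monic gives the answer.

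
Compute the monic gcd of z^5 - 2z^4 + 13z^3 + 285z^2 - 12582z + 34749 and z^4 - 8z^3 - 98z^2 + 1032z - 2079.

By polynomial division,
  z^5 - 2z^4 + 13z^3 + 285z^2 - 12582z + 34749 = (z + 6)(z^4 - 8z^3 - 98z^2 + 1032z - 2079) + (159z^3 - 159z^2 - 16695z + 47223)
  z^4 - 8z^3 - 98z^2 + 1032z - 2079 = ((1/159)z - 7/159)(159z^3 - 159z^2 - 16695z + 47223) + (0)
Last nonzero remainder: 159z^3 - 159z^2 - 16695z + 47223. Dividing through by 159 gives the monic gcd z^3 - z^2 - 105z + 297.

z^3 - z^2 - 105z + 297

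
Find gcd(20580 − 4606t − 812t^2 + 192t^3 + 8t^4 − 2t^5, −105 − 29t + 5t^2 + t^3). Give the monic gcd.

Euclidean algorithm in ℚ[t]:
  −2t^5 + 8t^4 + 192t^3 − 812t^2 − 4606t + 20580 = (−2t^2 + 18t + 44)(t^3 + 5t^2 − 29t − 105) + (−720t^2 − 1440t + 25200)
  t^3 + 5t^2 − 29t − 105 = (−(1/720)t − 1/240)(−720t^2 − 1440t + 25200) + (0)
Last nonzero remainder: −720t^2 − 1440t + 25200. Dividing through by −720 gives the monic gcd t^2 + 2t − 35.

−35 + 2t + t^2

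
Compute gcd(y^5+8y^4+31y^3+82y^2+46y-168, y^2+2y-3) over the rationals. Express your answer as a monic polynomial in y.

y^2+2y-3

By polynomial division,
  y^5+8y^4+31y^3+82y^2+46y-168 = (y^3+6y^2+22y+56)(y^2+2y-3) + (0)
The last nonzero remainder y^2+2y-3 is already monic.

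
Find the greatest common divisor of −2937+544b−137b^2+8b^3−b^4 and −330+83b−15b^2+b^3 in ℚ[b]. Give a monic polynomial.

33−5b+b^2

Apply the Euclidean algorithm:
  −b^4+8b^3−137b^2+544b−2937 = (−b−7)(b^3−15b^2+83b−330) + (−159b^2+795b−5247)
  b^3−15b^2+83b−330 = (−(1/159)b+10/159)(−159b^2+795b−5247) + (0)
Last nonzero remainder: −159b^2+795b−5247. Dividing through by −159 gives the monic gcd b^2−5b+33.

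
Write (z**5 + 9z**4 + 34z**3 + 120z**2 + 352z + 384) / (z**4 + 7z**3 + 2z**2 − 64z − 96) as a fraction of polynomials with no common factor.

(z**2 − z + 12)/(z − 3)

By polynomial division,
  z**5 + 9z**4 + 34z**3 + 120z**2 + 352z + 384 = (z + 2)(z**4 + 7z**3 + 2z**2 − 64z − 96) + (18z**3 + 180z**2 + 576z + 576)
  z**4 + 7z**3 + 2z**2 − 64z − 96 = ((1/18)z − 1/6)(18z**3 + 180z**2 + 576z + 576) + (0)
Last nonzero remainder: 18z**3 + 180z**2 + 576z + 576. Dividing through by 18 gives the monic gcd z**3 + 10z**2 + 32z + 32.
Cancel z**3 + 10z**2 + 32z + 32 from numerator and denominator to get the reduced form.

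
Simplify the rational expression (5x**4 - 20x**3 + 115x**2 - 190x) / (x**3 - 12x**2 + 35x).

(5x**3 - 20x**2 + 115x - 190)/(x**2 - 12x + 35)

Euclidean algorithm in ℚ[x]:
  5x**4 - 20x**3 + 115x**2 - 190x = (5x + 40)(x**3 - 12x**2 + 35x) + (420x**2 - 1590x)
  x**3 - 12x**2 + 35x = ((1/420)x - 23/1176)(420x**2 - 1590x) + ((765/196)x)
  420x**2 - 1590x = ((5488/51)x - 20776/51)((765/196)x) + (0)
Last nonzero remainder: (765/196)x. Dividing through by 765/196 gives the monic gcd x.
Cancel x from numerator and denominator to get the reduced form.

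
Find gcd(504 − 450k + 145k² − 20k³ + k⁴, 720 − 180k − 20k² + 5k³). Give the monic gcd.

By polynomial division,
  k⁴ − 20k³ + 145k² − 450k + 504 = ((1/5)k − 16/5)(5k³ − 20k² − 180k + 720) + (117k² − 1170k + 2808)
  5k³ − 20k² − 180k + 720 = ((5/117)k + 10/39)(117k² − 1170k + 2808) + (0)
Last nonzero remainder: 117k² − 1170k + 2808. Dividing through by 117 gives the monic gcd k² − 10k + 24.

24 − 10k + k²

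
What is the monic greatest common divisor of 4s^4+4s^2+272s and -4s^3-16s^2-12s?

s

By polynomial division,
  4s^4+4s^2+272s = (-s+4)(-4s^3-16s^2-12s) + (56s^2+320s)
  -4s^3-16s^2-12s = (-(1/14)s+6/49)(56s^2+320s) + (-(2508/49)s)
  56s^2+320s = (-(686/627)s-3920/627)(-(2508/49)s) + (0)
Last nonzero remainder: -(2508/49)s. Dividing through by -2508/49 gives the monic gcd s.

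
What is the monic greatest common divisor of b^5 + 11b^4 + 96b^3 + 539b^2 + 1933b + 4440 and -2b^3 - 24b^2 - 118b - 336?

By polynomial division,
  b^5 + 11b^4 + 96b^3 + 539b^2 + 1933b + 4440 = (-(1/2)b^2 + (1/2)b - 49/2)(-2b^3 - 24b^2 - 118b - 336) + (-158b^2 - 790b - 3792)
  -2b^3 - 24b^2 - 118b - 336 = ((1/79)b + 7/79)(-158b^2 - 790b - 3792) + (0)
Last nonzero remainder: -158b^2 - 790b - 3792. Dividing through by -158 gives the monic gcd b^2 + 5b + 24.

b^2 + 5b + 24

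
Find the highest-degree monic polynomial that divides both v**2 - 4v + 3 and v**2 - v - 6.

By polynomial division,
  v**2 - 4v + 3 = (v**2 - v - 6) + (-3v + 9)
  v**2 - v - 6 = (-(1/3)v - 2/3)(-3v + 9) + (0)
Last nonzero remainder: -3v + 9. Dividing through by -3 gives the monic gcd v - 3.

v - 3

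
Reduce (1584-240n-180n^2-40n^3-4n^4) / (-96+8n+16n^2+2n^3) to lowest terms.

(-66-12n-2n^2)/(4+n)

By polynomial division,
  -4n^4-40n^3-180n^2-240n+1584 = (-2n-4)(2n^3+16n^2+8n-96) + (-100n^2-400n+1200)
  2n^3+16n^2+8n-96 = (-(1/50)n-2/25)(-100n^2-400n+1200) + (0)
Last nonzero remainder: -100n^2-400n+1200. Dividing through by -100 gives the monic gcd n^2+4n-12.
Cancel n^2+4n-12 from numerator and denominator to get the reduced form.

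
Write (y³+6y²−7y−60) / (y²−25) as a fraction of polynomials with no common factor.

(y²+y−12)/(y−5)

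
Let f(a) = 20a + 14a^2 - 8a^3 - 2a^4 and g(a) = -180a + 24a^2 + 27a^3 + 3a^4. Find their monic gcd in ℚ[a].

-10a + 3a^2 + a^3

Euclidean algorithm in ℚ[a]:
  -2a^4 - 8a^3 + 14a^2 + 20a = (-2/3)(3a^4 + 27a^3 + 24a^2 - 180a) + (10a^3 + 30a^2 - 100a)
  3a^4 + 27a^3 + 24a^2 - 180a = ((3/10)a + 9/5)(10a^3 + 30a^2 - 100a) + (0)
Last nonzero remainder: 10a^3 + 30a^2 - 100a. Dividing through by 10 gives the monic gcd a^3 + 3a^2 - 10a.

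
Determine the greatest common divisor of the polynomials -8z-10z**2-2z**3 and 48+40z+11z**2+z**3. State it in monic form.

4+z

Apply the Euclidean algorithm:
  -2z**3-10z**2-8z = (-2)(z**3+11z**2+40z+48) + (12z**2+72z+96)
  z**3+11z**2+40z+48 = ((1/12)z+5/12)(12z**2+72z+96) + (2z+8)
  12z**2+72z+96 = (6z+12)(2z+8) + (0)
Last nonzero remainder: 2z+8. Dividing through by 2 gives the monic gcd z+4.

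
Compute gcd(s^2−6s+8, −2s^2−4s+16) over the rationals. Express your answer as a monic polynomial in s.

Apply the Euclidean algorithm:
  s^2−6s+8 = (−1/2)(−2s^2−4s+16) + (−8s+16)
  −2s^2−4s+16 = ((1/4)s+1)(−8s+16) + (0)
Last nonzero remainder: −8s+16. Dividing through by −8 gives the monic gcd s−2.

s−2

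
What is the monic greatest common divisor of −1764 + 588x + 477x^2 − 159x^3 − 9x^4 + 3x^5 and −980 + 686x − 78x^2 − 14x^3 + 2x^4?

By polynomial division,
  3x^5 − 9x^4 − 159x^3 + 477x^2 + 588x − 1764 = ((3/2)x + 6)(2x^4 − 14x^3 − 78x^2 + 686x − 980) + (42x^3 − 84x^2 − 2058x + 4116)
  2x^4 − 14x^3 − 78x^2 + 686x − 980 = ((1/21)x − 5/21)(42x^3 − 84x^2 − 2058x + 4116) + (0)
Last nonzero remainder: 42x^3 − 84x^2 − 2058x + 4116. Dividing through by 42 gives the monic gcd x^3 − 2x^2 − 49x + 98.

98 − 49x − 2x^2 + x^3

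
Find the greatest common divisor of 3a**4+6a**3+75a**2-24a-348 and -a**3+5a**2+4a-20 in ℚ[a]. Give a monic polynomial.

a**2-4

Apply the Euclidean algorithm:
  3a**4+6a**3+75a**2-24a-348 = (-3a-21)(-a**3+5a**2+4a-20) + (192a**2-768)
  -a**3+5a**2+4a-20 = (-(1/192)a+5/192)(192a**2-768) + (0)
Last nonzero remainder: 192a**2-768. Dividing through by 192 gives the monic gcd a**2-4.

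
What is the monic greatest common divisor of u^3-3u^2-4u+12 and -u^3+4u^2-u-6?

u^2-5u+6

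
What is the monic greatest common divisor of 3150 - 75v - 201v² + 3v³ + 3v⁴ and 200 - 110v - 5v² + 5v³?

5 + v

Euclidean algorithm in ℚ[v]:
  3v⁴ + 3v³ - 201v² - 75v + 3150 = ((3/5)v + 6/5)(5v³ - 5v² - 110v + 200) + (-129v² - 63v + 2910)
  5v³ - 5v² - 110v + 200 = (-(5/129)v + 320/5547)(-129v² - 63v + 2910) + ((11880/1849)v + 59400/1849)
  -129v² - 63v + 2910 = (-(79507/3960)v + 179353/1980)((11880/1849)v + 59400/1849) + (0)
Last nonzero remainder: (11880/1849)v + 59400/1849. Dividing through by 11880/1849 gives the monic gcd v + 5.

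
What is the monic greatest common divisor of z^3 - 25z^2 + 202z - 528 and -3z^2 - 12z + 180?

z - 6

By polynomial division,
  z^3 - 25z^2 + 202z - 528 = (-(1/3)z + 29/3)(-3z^2 - 12z + 180) + (378z - 2268)
  -3z^2 - 12z + 180 = (-(1/126)z - 5/63)(378z - 2268) + (0)
Last nonzero remainder: 378z - 2268. Dividing through by 378 gives the monic gcd z - 6.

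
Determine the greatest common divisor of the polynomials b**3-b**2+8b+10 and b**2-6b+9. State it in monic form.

1

Apply the Euclidean algorithm:
  b**3-b**2+8b+10 = (b+5)(b**2-6b+9) + (29b-35)
  b**2-6b+9 = ((1/29)b-139/841)(29b-35) + (2704/841)
  29b-35 = ((24389/2704)b-29435/2704)(2704/841) + (0)
The last nonzero remainder is the constant 2704/841, so the polynomials are coprime and gcd = 1.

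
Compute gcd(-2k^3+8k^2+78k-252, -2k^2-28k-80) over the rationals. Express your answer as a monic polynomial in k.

Repeated division with remainder:
  -2k^3+8k^2+78k-252 = (k-18)(-2k^2-28k-80) + (-346k-1692)
  -2k^2-28k-80 = ((1/173)k+1576/29929)(-346k-1692) + (272272/29929)
  -346k-1692 = (-(5177717/136136)k-12659967/68068)(272272/29929) + (0)
The last nonzero remainder is the constant 272272/29929, so the polynomials are coprime and gcd = 1.

1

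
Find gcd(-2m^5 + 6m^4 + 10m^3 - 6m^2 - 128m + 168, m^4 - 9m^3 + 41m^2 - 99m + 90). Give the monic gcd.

m^2 - 5m + 6

Repeated division with remainder:
  -2m^5 + 6m^4 + 10m^3 - 6m^2 - 128m + 168 = (-2m - 12)(m^4 - 9m^3 + 41m^2 - 99m + 90) + (-16m^3 + 288m^2 - 1136m + 1248)
  m^4 - 9m^3 + 41m^2 - 99m + 90 = (-(1/16)m - 9/16)(-16m^3 + 288m^2 - 1136m + 1248) + (132m^2 - 660m + 792)
  -16m^3 + 288m^2 - 1136m + 1248 = (-(4/33)m + 52/33)(132m^2 - 660m + 792) + (0)
Last nonzero remainder: 132m^2 - 660m + 792. Dividing through by 132 gives the monic gcd m^2 - 5m + 6.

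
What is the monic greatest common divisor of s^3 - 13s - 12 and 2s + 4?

Repeated division with remainder:
  s^3 - 13s - 12 = ((1/2)s^2 - s - 9/2)(2s + 4) + (6)
  2s + 4 = ((1/3)s + 2/3)(6) + (0)
The last nonzero remainder is the constant 6, so the polynomials are coprime and gcd = 1.

1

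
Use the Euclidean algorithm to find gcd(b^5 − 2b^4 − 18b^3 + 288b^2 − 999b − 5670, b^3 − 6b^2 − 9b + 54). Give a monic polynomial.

b^2 − 3b − 18

Apply the Euclidean algorithm:
  b^5 − 2b^4 − 18b^3 + 288b^2 − 999b − 5670 = (b^2 + 4b + 15)(b^3 − 6b^2 − 9b + 54) + (360b^2 − 1080b − 6480)
  b^3 − 6b^2 − 9b + 54 = ((1/360)b − 1/120)(360b^2 − 1080b − 6480) + (0)
Last nonzero remainder: 360b^2 − 1080b − 6480. Dividing through by 360 gives the monic gcd b^2 − 3b − 18.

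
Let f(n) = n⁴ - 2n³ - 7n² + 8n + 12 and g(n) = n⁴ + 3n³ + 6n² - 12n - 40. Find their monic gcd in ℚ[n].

By polynomial division,
  n⁴ - 2n³ - 7n² + 8n + 12 = (n⁴ + 3n³ + 6n² - 12n - 40) + (-5n³ - 13n² + 20n + 52)
  n⁴ + 3n³ + 6n² - 12n - 40 = (-(1/5)n - 2/25)(-5n³ - 13n² + 20n + 52) + ((224/25)n² - 896/25)
  -5n³ - 13n² + 20n + 52 = (-(125/224)n - 325/224)((224/25)n² - 896/25) + (0)
Last nonzero remainder: (224/25)n² - 896/25. Dividing through by 224/25 gives the monic gcd n² - 4.

n² - 4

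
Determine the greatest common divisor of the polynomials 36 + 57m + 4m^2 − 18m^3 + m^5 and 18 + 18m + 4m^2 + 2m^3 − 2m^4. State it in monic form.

Euclidean algorithm in ℚ[m]:
  m^5 − 18m^3 + 4m^2 + 57m + 36 = (−(1/2)m − 1/2)(−2m^4 + 2m^3 + 4m^2 + 18m + 18) + (−15m^3 + 15m^2 + 75m + 45)
  −2m^4 + 2m^3 + 4m^2 + 18m + 18 = ((2/15)m)(−15m^3 + 15m^2 + 75m + 45) + (−6m^2 + 12m + 18)
  −15m^3 + 15m^2 + 75m + 45 = ((5/2)m + 5/2)(−6m^2 + 12m + 18) + (0)
Last nonzero remainder: −6m^2 + 12m + 18. Dividing through by −6 gives the monic gcd m^2 − 2m − 3.

−3 − 2m + m^2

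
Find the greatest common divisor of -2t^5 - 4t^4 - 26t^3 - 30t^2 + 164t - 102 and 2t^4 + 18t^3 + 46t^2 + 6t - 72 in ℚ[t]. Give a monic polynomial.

t^2 + 2t - 3

Euclidean algorithm in ℚ[t]:
  -2t^5 - 4t^4 - 26t^3 - 30t^2 + 164t - 102 = (-t + 7)(2t^4 + 18t^3 + 46t^2 + 6t - 72) + (-106t^3 - 346t^2 + 50t + 402)
  2t^4 + 18t^3 + 46t^2 + 6t - 72 = (-(1/53)t - 304/2809)(-106t^3 - 346t^2 + 50t + 402) + ((26680/2809)t^2 + (53360/2809)t - 80040/2809)
  -106t^3 - 346t^2 + 50t + 402 = (-(148877/13340)t - 188203/13340)((26680/2809)t^2 + (53360/2809)t - 80040/2809) + (0)
Last nonzero remainder: (26680/2809)t^2 + (53360/2809)t - 80040/2809. Dividing through by 26680/2809 gives the monic gcd t^2 + 2t - 3.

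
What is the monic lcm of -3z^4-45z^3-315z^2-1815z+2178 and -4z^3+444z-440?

Euclidean algorithm in ℚ[z]:
  -3z^4-45z^3-315z^2-1815z+2178 = ((3/4)z+45/4)(-4z^3+444z-440) + (-648z^2-6480z+7128)
  -4z^3+444z-440 = ((1/162)z-5/81)(-648z^2-6480z+7128) + (0)
Last nonzero remainder: -648z^2-6480z+7128. Dividing through by -648 gives the monic gcd z^2+10z-11.
Then lcm(f, g) = f·g / gcd(f, g); expanding and making the result monic gives the answer.

z^5+5z^4-45z^3-445z^2-6776z+7260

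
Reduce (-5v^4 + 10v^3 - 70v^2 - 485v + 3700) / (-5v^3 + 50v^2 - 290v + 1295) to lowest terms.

Repeated division with remainder:
  -5v^4 + 10v^3 - 70v^2 - 485v + 3700 = (v + 8)(-5v^3 + 50v^2 - 290v + 1295) + (-180v^2 + 540v - 6660)
  -5v^3 + 50v^2 - 290v + 1295 = ((1/36)v - 7/36)(-180v^2 + 540v - 6660) + (0)
Last nonzero remainder: -180v^2 + 540v - 6660. Dividing through by -180 gives the monic gcd v^2 - 3v + 37.
Cancel v^2 - 3v + 37 from numerator and denominator to get the reduced form.

(v^2 + v - 20)/(v - 7)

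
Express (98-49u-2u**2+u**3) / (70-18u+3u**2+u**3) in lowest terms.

Apply the Euclidean algorithm:
  u**3-2u**2-49u+98 = (u**3+3u**2-18u+70) + (-5u**2-31u+28)
  u**3+3u**2-18u+70 = (-(1/5)u+16/25)(-5u**2-31u+28) + ((186/25)u+1302/25)
  -5u**2-31u+28 = (-(125/186)u+50/93)((186/25)u+1302/25) + (0)
Last nonzero remainder: (186/25)u+1302/25. Dividing through by 186/25 gives the monic gcd u+7.
Cancel u+7 from numerator and denominator to get the reduced form.

(14-9u+u**2)/(10-4u+u**2)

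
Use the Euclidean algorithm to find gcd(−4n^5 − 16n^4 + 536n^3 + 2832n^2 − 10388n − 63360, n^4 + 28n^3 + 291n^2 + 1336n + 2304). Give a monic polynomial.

n^3 + 20n^2 + 131n + 288

Apply the Euclidean algorithm:
  −4n^5 − 16n^4 + 536n^3 + 2832n^2 − 10388n − 63360 = (−4n + 96)(n^4 + 28n^3 + 291n^2 + 1336n + 2304) + (−988n^3 − 19760n^2 − 129428n − 284544)
  n^4 + 28n^3 + 291n^2 + 1336n + 2304 = (−(1/988)n − 2/247)(−988n^3 − 19760n^2 − 129428n − 284544) + (0)
Last nonzero remainder: −988n^3 − 19760n^2 − 129428n − 284544. Dividing through by −988 gives the monic gcd n^3 + 20n^2 + 131n + 288.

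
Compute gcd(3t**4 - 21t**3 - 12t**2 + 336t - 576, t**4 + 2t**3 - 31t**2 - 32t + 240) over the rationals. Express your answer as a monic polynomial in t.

Apply the Euclidean algorithm:
  3t**4 - 21t**3 - 12t**2 + 336t - 576 = (3)(t**4 + 2t**3 - 31t**2 - 32t + 240) + (-27t**3 + 81t**2 + 432t - 1296)
  t**4 + 2t**3 - 31t**2 - 32t + 240 = (-(1/27)t - 5/27)(-27t**3 + 81t**2 + 432t - 1296) + (0)
Last nonzero remainder: -27t**3 + 81t**2 + 432t - 1296. Dividing through by -27 gives the monic gcd t**3 - 3t**2 - 16t + 48.

t**3 - 3t**2 - 16t + 48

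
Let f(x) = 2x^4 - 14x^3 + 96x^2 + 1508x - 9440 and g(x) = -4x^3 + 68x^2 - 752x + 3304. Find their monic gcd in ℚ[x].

x^2 - 10x + 118

Repeated division with remainder:
  2x^4 - 14x^3 + 96x^2 + 1508x - 9440 = (-(1/2)x - 5)(-4x^3 + 68x^2 - 752x + 3304) + (60x^2 - 600x + 7080)
  -4x^3 + 68x^2 - 752x + 3304 = (-(1/15)x + 7/15)(60x^2 - 600x + 7080) + (0)
Last nonzero remainder: 60x^2 - 600x + 7080. Dividing through by 60 gives the monic gcd x^2 - 10x + 118.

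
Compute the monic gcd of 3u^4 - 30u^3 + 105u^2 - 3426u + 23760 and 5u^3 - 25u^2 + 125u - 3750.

u - 10

By polynomial division,
  3u^4 - 30u^3 + 105u^2 - 3426u + 23760 = ((3/5)u - 3)(5u^3 - 25u^2 + 125u - 3750) + (-45u^2 - 801u + 12510)
  5u^3 - 25u^2 + 125u - 3750 = (-(1/9)u + 38/15)(-45u^2 - 801u + 12510) + ((17721/5)u - 35442)
  -45u^2 - 801u + 12510 = (-(25/1969)u - 695/1969)((17721/5)u - 35442) + (0)
Last nonzero remainder: (17721/5)u - 35442. Dividing through by 17721/5 gives the monic gcd u - 10.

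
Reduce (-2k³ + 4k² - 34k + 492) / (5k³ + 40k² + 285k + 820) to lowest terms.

(-2k + 12)/(5k + 20)

By polynomial division,
  -2k³ + 4k² - 34k + 492 = (-2/5)(5k³ + 40k² + 285k + 820) + (20k² + 80k + 820)
  5k³ + 40k² + 285k + 820 = ((1/4)k + 1)(20k² + 80k + 820) + (0)
Last nonzero remainder: 20k² + 80k + 820. Dividing through by 20 gives the monic gcd k² + 4k + 41.
Cancel k² + 4k + 41 from numerator and denominator to get the reduced form.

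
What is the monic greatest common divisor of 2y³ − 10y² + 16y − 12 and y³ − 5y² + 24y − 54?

y − 3

Repeated division with remainder:
  2y³ − 10y² + 16y − 12 = (2)(y³ − 5y² + 24y − 54) + (−32y + 96)
  y³ − 5y² + 24y − 54 = (−(1/32)y² + (1/16)y − 9/16)(−32y + 96) + (0)
Last nonzero remainder: −32y + 96. Dividing through by −32 gives the monic gcd y − 3.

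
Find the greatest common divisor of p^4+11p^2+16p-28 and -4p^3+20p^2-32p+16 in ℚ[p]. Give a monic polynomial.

p-1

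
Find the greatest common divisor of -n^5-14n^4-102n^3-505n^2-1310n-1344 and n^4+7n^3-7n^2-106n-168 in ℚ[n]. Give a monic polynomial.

n^3+11n^2+37n+42

By polynomial division,
  -n^5-14n^4-102n^3-505n^2-1310n-1344 = (-n-7)(n^4+7n^3-7n^2-106n-168) + (-60n^3-660n^2-2220n-2520)
  n^4+7n^3-7n^2-106n-168 = (-(1/60)n+1/15)(-60n^3-660n^2-2220n-2520) + (0)
Last nonzero remainder: -60n^3-660n^2-2220n-2520. Dividing through by -60 gives the monic gcd n^3+11n^2+37n+42.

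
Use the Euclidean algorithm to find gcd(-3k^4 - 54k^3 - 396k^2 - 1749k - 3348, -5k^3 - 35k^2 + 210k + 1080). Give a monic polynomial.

k^2 + 13k + 36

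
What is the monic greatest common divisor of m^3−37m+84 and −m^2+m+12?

Repeated division with remainder:
  m^3−37m+84 = (−m−1)(−m^2+m+12) + (−24m+96)
  −m^2+m+12 = ((1/24)m+1/8)(−24m+96) + (0)
Last nonzero remainder: −24m+96. Dividing through by −24 gives the monic gcd m−4.

m−4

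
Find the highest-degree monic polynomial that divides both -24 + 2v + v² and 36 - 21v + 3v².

Euclidean algorithm in ℚ[v]:
  v² + 2v - 24 = (1/3)(3v² - 21v + 36) + (9v - 36)
  3v² - 21v + 36 = ((1/3)v - 1)(9v - 36) + (0)
Last nonzero remainder: 9v - 36. Dividing through by 9 gives the monic gcd v - 4.

-4 + v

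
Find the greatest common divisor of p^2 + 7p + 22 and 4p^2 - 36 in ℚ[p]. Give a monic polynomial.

1

Apply the Euclidean algorithm:
  p^2 + 7p + 22 = (1/4)(4p^2 - 36) + (7p + 31)
  4p^2 - 36 = ((4/7)p - 124/49)(7p + 31) + (2080/49)
  7p + 31 = ((343/2080)p + 1519/2080)(2080/49) + (0)
The last nonzero remainder is the constant 2080/49, so the polynomials are coprime and gcd = 1.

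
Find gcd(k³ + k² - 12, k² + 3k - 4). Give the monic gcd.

1

Euclidean algorithm in ℚ[k]:
  k³ + k² - 12 = (k - 2)(k² + 3k - 4) + (10k - 20)
  k² + 3k - 4 = ((1/10)k + 1/2)(10k - 20) + (6)
  10k - 20 = ((5/3)k - 10/3)(6) + (0)
The last nonzero remainder is the constant 6, so the polynomials are coprime and gcd = 1.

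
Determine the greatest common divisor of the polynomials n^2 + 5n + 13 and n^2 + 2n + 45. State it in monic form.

1

By polynomial division,
  n^2 + 5n + 13 = (n^2 + 2n + 45) + (3n - 32)
  n^2 + 2n + 45 = ((1/3)n + 38/9)(3n - 32) + (1621/9)
  3n - 32 = ((27/1621)n - 288/1621)(1621/9) + (0)
The last nonzero remainder is the constant 1621/9, so the polynomials are coprime and gcd = 1.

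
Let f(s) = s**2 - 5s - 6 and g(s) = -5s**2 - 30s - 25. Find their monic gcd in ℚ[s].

s + 1

Apply the Euclidean algorithm:
  s**2 - 5s - 6 = (-1/5)(-5s**2 - 30s - 25) + (-11s - 11)
  -5s**2 - 30s - 25 = ((5/11)s + 25/11)(-11s - 11) + (0)
Last nonzero remainder: -11s - 11. Dividing through by -11 gives the monic gcd s + 1.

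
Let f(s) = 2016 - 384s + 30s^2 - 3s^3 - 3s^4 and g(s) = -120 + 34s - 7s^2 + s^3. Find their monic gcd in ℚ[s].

Repeated division with remainder:
  -3s^4 - 3s^3 + 30s^2 - 384s + 2016 = (-3s - 24)(s^3 - 7s^2 + 34s - 120) + (-36s^2 + 72s - 864)
  s^3 - 7s^2 + 34s - 120 = (-(1/36)s + 5/36)(-36s^2 + 72s - 864) + (0)
Last nonzero remainder: -36s^2 + 72s - 864. Dividing through by -36 gives the monic gcd s^2 - 2s + 24.

24 - 2s + s^2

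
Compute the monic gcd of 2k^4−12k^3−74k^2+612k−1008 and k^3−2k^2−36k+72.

k−6

Euclidean algorithm in ℚ[k]:
  2k^4−12k^3−74k^2+612k−1008 = (2k−8)(k^3−2k^2−36k+72) + (−18k^2+180k−432)
  k^3−2k^2−36k+72 = (−(1/18)k−4/9)(−18k^2+180k−432) + (20k−120)
  −18k^2+180k−432 = (−(9/10)k+18/5)(20k−120) + (0)
Last nonzero remainder: 20k−120. Dividing through by 20 gives the monic gcd k−6.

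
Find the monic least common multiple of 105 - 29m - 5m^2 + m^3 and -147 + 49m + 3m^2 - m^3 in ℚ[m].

735 - 98m - 64m^2 + 2m^3 + m^4

Euclidean algorithm in ℚ[m]:
  m^3 - 5m^2 - 29m + 105 = (-1)(-m^3 + 3m^2 + 49m - 147) + (-2m^2 + 20m - 42)
  -m^3 + 3m^2 + 49m - 147 = ((1/2)m + 7/2)(-2m^2 + 20m - 42) + (0)
Last nonzero remainder: -2m^2 + 20m - 42. Dividing through by -2 gives the monic gcd m^2 - 10m + 21.
Then lcm(f, g) = f·g / gcd(f, g); expanding and making the result monic gives the answer.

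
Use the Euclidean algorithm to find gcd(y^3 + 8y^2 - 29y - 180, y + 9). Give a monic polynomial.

y + 9

Euclidean algorithm in ℚ[y]:
  y^3 + 8y^2 - 29y - 180 = (y^2 - y - 20)(y + 9) + (0)
The last nonzero remainder y + 9 is already monic.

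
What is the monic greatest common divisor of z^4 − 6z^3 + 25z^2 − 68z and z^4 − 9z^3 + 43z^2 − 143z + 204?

z^3 − 6z^2 + 25z − 68

Repeated division with remainder:
  z^4 − 6z^3 + 25z^2 − 68z = (z^4 − 9z^3 + 43z^2 − 143z + 204) + (3z^3 − 18z^2 + 75z − 204)
  z^4 − 9z^3 + 43z^2 − 143z + 204 = ((1/3)z − 1)(3z^3 − 18z^2 + 75z − 204) + (0)
Last nonzero remainder: 3z^3 − 18z^2 + 75z − 204. Dividing through by 3 gives the monic gcd z^3 − 6z^2 + 25z − 68.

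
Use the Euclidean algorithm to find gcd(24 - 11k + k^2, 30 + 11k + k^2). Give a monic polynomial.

1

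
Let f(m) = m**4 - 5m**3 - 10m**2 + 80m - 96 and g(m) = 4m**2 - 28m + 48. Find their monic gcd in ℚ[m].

m**2 - 7m + 12

Repeated division with remainder:
  m**4 - 5m**3 - 10m**2 + 80m - 96 = ((1/4)m**2 + (1/2)m - 2)(4m**2 - 28m + 48) + (0)
Last nonzero remainder: 4m**2 - 28m + 48. Dividing through by 4 gives the monic gcd m**2 - 7m + 12.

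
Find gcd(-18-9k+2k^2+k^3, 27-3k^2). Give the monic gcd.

Repeated division with remainder:
  k^3+2k^2-9k-18 = (-(1/3)k-2/3)(-3k^2+27) + (0)
Last nonzero remainder: -3k^2+27. Dividing through by -3 gives the monic gcd k^2-9.

-9+k^2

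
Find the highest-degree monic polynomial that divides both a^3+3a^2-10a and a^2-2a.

a^2-2a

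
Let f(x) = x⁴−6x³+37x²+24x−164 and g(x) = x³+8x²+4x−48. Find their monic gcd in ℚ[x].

x−2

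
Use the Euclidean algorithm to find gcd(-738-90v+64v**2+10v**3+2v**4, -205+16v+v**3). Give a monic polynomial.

41+5v+v**2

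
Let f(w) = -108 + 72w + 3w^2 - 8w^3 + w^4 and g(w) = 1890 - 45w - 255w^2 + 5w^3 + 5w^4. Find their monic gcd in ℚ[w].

By polynomial division,
  w^4 - 8w^3 + 3w^2 + 72w - 108 = (1/5)(5w^4 + 5w^3 - 255w^2 - 45w + 1890) + (-9w^3 + 54w^2 + 81w - 486)
  5w^4 + 5w^3 - 255w^2 - 45w + 1890 = (-(5/9)w - 35/9)(-9w^3 + 54w^2 + 81w - 486) + (0)
Last nonzero remainder: -9w^3 + 54w^2 + 81w - 486. Dividing through by -9 gives the monic gcd w^3 - 6w^2 - 9w + 54.

54 - 9w - 6w^2 + w^3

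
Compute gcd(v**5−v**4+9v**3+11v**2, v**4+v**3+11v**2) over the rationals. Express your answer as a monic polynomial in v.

Euclidean algorithm in ℚ[v]:
  v**5−v**4+9v**3+11v**2 = (v−2)(v**4+v**3+11v**2) + (33v**2)
  v**4+v**3+11v**2 = ((1/33)v**2+(1/33)v+1/3)(33v**2) + (0)
Last nonzero remainder: 33v**2. Dividing through by 33 gives the monic gcd v**2.

v**2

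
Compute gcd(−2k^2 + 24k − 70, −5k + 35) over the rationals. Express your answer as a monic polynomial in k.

k − 7

Apply the Euclidean algorithm:
  −2k^2 + 24k − 70 = ((2/5)k − 2)(−5k + 35) + (0)
Last nonzero remainder: −5k + 35. Dividing through by −5 gives the monic gcd k − 7.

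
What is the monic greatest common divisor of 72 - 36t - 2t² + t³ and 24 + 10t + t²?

6 + t

Apply the Euclidean algorithm:
  t³ - 2t² - 36t + 72 = (t - 12)(t² + 10t + 24) + (60t + 360)
  t² + 10t + 24 = ((1/60)t + 1/15)(60t + 360) + (0)
Last nonzero remainder: 60t + 360. Dividing through by 60 gives the monic gcd t + 6.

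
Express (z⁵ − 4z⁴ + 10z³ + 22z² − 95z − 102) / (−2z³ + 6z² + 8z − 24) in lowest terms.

(−z³ + 3z² − 13z − 17)/(2z − 4)

By polynomial division,
  z⁵ − 4z⁴ + 10z³ + 22z² − 95z − 102 = (−(1/2)z² + (1/2)z − 11/2)(−2z³ + 6z² + 8z − 24) + (39z² − 39z − 234)
  −2z³ + 6z² + 8z − 24 = (−(2/39)z + 4/39)(39z² − 39z − 234) + (0)
Last nonzero remainder: 39z² − 39z − 234. Dividing through by 39 gives the monic gcd z² − z − 6.
Cancel z² − z − 6 from numerator and denominator to get the reduced form.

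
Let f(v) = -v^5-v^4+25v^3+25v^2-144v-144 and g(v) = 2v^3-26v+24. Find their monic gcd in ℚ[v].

v^2+v-12

By polynomial division,
  -v^5-v^4+25v^3+25v^2-144v-144 = (-(1/2)v^2-(1/2)v+6)(2v^3-26v+24) + (24v^2+24v-288)
  2v^3-26v+24 = ((1/12)v-1/12)(24v^2+24v-288) + (0)
Last nonzero remainder: 24v^2+24v-288. Dividing through by 24 gives the monic gcd v^2+v-12.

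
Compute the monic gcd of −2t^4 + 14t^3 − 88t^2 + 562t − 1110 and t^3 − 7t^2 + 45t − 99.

Apply the Euclidean algorithm:
  −2t^4 + 14t^3 − 88t^2 + 562t − 1110 = (−2t)(t^3 − 7t^2 + 45t − 99) + (2t^2 + 364t − 1110)
  t^3 − 7t^2 + 45t − 99 = ((1/2)t − 189/2)(2t^2 + 364t − 1110) + (34998t − 104994)
  2t^2 + 364t − 1110 = ((1/17499)t + 185/17499)(34998t − 104994) + (0)
Last nonzero remainder: 34998t − 104994. Dividing through by 34998 gives the monic gcd t − 3.

t − 3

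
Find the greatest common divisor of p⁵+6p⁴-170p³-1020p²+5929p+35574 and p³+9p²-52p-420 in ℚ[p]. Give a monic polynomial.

p²-p-42

By polynomial division,
  p⁵+6p⁴-170p³-1020p²+5929p+35574 = (p²-3p-91)(p³+9p²-52p-420) + (63p²-63p-2646)
  p³+9p²-52p-420 = ((1/63)p+10/63)(63p²-63p-2646) + (0)
Last nonzero remainder: 63p²-63p-2646. Dividing through by 63 gives the monic gcd p²-p-42.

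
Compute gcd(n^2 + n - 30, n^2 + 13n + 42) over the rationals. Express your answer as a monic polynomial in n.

n + 6

Euclidean algorithm in ℚ[n]:
  n^2 + n - 30 = (n^2 + 13n + 42) + (-12n - 72)
  n^2 + 13n + 42 = (-(1/12)n - 7/12)(-12n - 72) + (0)
Last nonzero remainder: -12n - 72. Dividing through by -12 gives the monic gcd n + 6.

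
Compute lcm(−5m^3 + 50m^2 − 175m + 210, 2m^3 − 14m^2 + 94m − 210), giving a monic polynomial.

m^5 − 14m^4 + 110m^3 − 532m^2 + 1393m − 1470

By polynomial division,
  −5m^3 + 50m^2 − 175m + 210 = (−5/2)(2m^3 − 14m^2 + 94m − 210) + (15m^2 + 60m − 315)
  2m^3 − 14m^2 + 94m − 210 = ((2/15)m − 22/15)(15m^2 + 60m − 315) + (224m − 672)
  15m^2 + 60m − 315 = ((15/224)m + 15/32)(224m − 672) + (0)
Last nonzero remainder: 224m − 672. Dividing through by 224 gives the monic gcd m − 3.
Then lcm(f, g) = f·g / gcd(f, g); expanding and making the result monic gives the answer.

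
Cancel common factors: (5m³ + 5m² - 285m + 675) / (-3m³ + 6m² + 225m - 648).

(-5m + 25)/(3m - 24)

Euclidean algorithm in ℚ[m]:
  5m³ + 5m² - 285m + 675 = (-5/3)(-3m³ + 6m² + 225m - 648) + (15m² + 90m - 405)
  -3m³ + 6m² + 225m - 648 = (-(1/5)m + 8/5)(15m² + 90m - 405) + (0)
Last nonzero remainder: 15m² + 90m - 405. Dividing through by 15 gives the monic gcd m² + 6m - 27.
Cancel m² + 6m - 27 from numerator and denominator to get the reduced form.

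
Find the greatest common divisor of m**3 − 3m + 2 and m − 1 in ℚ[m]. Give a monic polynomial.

Apply the Euclidean algorithm:
  m**3 − 3m + 2 = (m**2 + m − 2)(m − 1) + (0)
The last nonzero remainder m − 1 is already monic.

m − 1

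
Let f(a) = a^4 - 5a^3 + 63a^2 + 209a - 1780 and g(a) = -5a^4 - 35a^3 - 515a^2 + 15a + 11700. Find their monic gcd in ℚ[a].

Repeated division with remainder:
  a^4 - 5a^3 + 63a^2 + 209a - 1780 = (-1/5)(-5a^4 - 35a^3 - 515a^2 + 15a + 11700) + (-12a^3 - 40a^2 + 212a + 560)
  -5a^4 - 35a^3 - 515a^2 + 15a + 11700 = ((5/12)a + 55/36)(-12a^3 - 40a^2 + 212a + 560) + (-(4880/9)a^2 - (4880/9)a + 97600/9)
  -12a^3 - 40a^2 + 212a + 560 = ((27/1220)a + 63/1220)(-(4880/9)a^2 - (4880/9)a + 97600/9) + (0)
Last nonzero remainder: -(4880/9)a^2 - (4880/9)a + 97600/9. Dividing through by -4880/9 gives the monic gcd a^2 + a - 20.

a^2 + a - 20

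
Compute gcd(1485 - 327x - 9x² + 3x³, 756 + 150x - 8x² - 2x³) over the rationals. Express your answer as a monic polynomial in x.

Repeated division with remainder:
  3x³ - 9x² - 327x + 1485 = (-3/2)(-2x³ - 8x² + 150x + 756) + (-21x² - 102x + 2619)
  -2x³ - 8x² + 150x + 756 = ((2/21)x - 4/49)(-21x² - 102x + 2619) + (-(5280/49)x + 47520/49)
  -21x² - 102x + 2619 = ((343/1760)x + 4753/1760)(-(5280/49)x + 47520/49) + (0)
Last nonzero remainder: -(5280/49)x + 47520/49. Dividing through by -5280/49 gives the monic gcd x - 9.

-9 + x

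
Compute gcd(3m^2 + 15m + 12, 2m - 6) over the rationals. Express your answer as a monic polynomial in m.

1

Apply the Euclidean algorithm:
  3m^2 + 15m + 12 = ((3/2)m + 12)(2m - 6) + (84)
  2m - 6 = ((1/42)m - 1/14)(84) + (0)
The last nonzero remainder is the constant 84, so the polynomials are coprime and gcd = 1.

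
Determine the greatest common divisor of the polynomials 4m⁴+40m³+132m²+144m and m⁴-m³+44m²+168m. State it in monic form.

Euclidean algorithm in ℚ[m]:
  4m⁴+40m³+132m²+144m = (4)(m⁴-m³+44m²+168m) + (44m³-44m²-528m)
  m⁴-m³+44m²+168m = ((1/44)m)(44m³-44m²-528m) + (56m²+168m)
  44m³-44m²-528m = ((11/14)m-22/7)(56m²+168m) + (0)
Last nonzero remainder: 56m²+168m. Dividing through by 56 gives the monic gcd m²+3m.

m²+3m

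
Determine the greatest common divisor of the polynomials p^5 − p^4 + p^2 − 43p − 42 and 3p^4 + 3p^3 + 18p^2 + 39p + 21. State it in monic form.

p^3 + 6p + 7

Repeated division with remainder:
  p^5 − p^4 + p^2 − 43p − 42 = ((1/3)p − 2/3)(3p^4 + 3p^3 + 18p^2 + 39p + 21) + (−4p^3 − 24p − 28)
  3p^4 + 3p^3 + 18p^2 + 39p + 21 = (−(3/4)p − 3/4)(−4p^3 − 24p − 28) + (0)
Last nonzero remainder: −4p^3 − 24p − 28. Dividing through by −4 gives the monic gcd p^3 + 6p + 7.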